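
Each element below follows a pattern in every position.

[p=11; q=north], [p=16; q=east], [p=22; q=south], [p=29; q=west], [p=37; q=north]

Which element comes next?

[p=46; q=east]

P — differences are 5, 6, 7, … (increasing by 1 each time): 11, 16, 22, 29, 37 → 46.
For the q, repeats north → east → south → west: north, east, south, west, north → east.
Putting it together: [p=46; q=east].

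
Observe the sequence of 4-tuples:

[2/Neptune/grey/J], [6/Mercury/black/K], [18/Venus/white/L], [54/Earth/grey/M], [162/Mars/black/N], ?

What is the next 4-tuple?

First value goes 2, 6, 18, 54, 162 → 486 (×3 each step).
Planet goes Neptune, Mercury, Venus, Earth, Mars → Jupiter (runs through the planets Mercury→Neptune).
Shade: repeats grey → black → white; grey, black, white, grey, black → white.
Letter: J, K, L, M, N → O (letters move forward 1 place in the alphabet).
Combining the parts gives [486/Jupiter/white/O].

[486/Jupiter/white/O]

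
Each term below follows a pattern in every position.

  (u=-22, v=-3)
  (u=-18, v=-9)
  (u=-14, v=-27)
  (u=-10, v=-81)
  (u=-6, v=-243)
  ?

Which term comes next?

(u=-2, v=-729)

U: +4 each step, so -22, -18, -14, -10, -6 → -2.
V: ×3 each step, so -3, -9, -27, -81, -243 → -729.
Putting it together: (u=-2, v=-729).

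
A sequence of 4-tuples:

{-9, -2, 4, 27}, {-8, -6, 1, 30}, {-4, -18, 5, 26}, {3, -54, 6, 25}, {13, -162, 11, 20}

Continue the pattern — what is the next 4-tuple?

{26, -486, 17, 14}

For the first coordinate, differences are 1, 4, 7, … (increasing by 3 each time): -9, -8, -4, 3, 13 → 26.
For the second coordinate, ×3 each step: -2, -6, -18, -54, -162 → -486.
Third coordinate goes 4, 1, 5, 6, 11 → 17 (each term is the sum of the two before it).
Fourth coordinate — together with the third coordinate always sums to 31: 27, 30, 26, 25, 20 → 14.
Putting it together: {26, -486, 17, 14}.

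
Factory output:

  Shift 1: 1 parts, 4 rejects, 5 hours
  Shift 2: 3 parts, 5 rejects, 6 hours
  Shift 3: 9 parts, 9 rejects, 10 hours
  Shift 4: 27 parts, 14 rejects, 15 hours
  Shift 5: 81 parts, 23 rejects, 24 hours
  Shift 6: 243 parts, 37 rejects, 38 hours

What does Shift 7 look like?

Parts: 1, 3, 9, 27, 81, 243 → 729 (×3 each step).
Rejects goes 4, 5, 9, 14, 23, 37 → 60 (each term is the sum of the two before it).
For the hours, always 1 more than the rejects: 5, 6, 10, 15, 24, 38 → 61.
Combining the parts gives 729 parts, 60 rejects, 61 hours.

729 parts, 60 rejects, 61 hours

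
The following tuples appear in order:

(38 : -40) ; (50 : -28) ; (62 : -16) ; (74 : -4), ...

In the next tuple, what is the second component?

Second component — +12 each step: -40, -28, -16, -4 → 8.

8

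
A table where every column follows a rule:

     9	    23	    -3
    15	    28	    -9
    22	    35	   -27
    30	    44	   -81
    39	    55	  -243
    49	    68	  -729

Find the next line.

First component: differences are 6, 7, 8, … (increasing by 1 each time); 9, 15, 22, 30, 39, 49 → 60.
Second component goes 23, 28, 35, 44, 55, 68 → 83 (differences are 5, 7, 9, … (increasing by 2 each time)).
Third component: ×3 each step; -3, -9, -27, -81, -243, -729 → -2187.
Combining the parts gives 60  83  -2187.

60  83  -2187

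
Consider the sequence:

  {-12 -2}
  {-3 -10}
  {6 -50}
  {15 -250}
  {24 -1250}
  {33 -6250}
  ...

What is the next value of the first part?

42

First part goes -12, -3, 6, 15, 24, 33 → 42 (+9 each step).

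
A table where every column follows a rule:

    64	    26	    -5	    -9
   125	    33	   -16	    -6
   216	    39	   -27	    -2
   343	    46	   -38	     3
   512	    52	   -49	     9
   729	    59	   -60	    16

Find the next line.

1000  65  -71  24

First component: 64, 125, 216, 343, 512, 729 → 1000 (perfect cubes: 4³, 5³, 6³, …).
Second component goes 26, 33, 39, 46, 52, 59 → 65 (alternating steps +7, +6, +7, +6, …).
Third component: −11 each step, so -5, -16, -27, -38, -49, -60 → -71.
Fourth component goes -9, -6, -2, 3, 9, 16 → 24 (differences are 3, 4, 5, … (increasing by 1 each time)).
Combining the parts gives 1000  65  -71  24.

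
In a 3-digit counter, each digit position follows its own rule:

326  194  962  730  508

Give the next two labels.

First digit: 3, 1, 9, 7, 5 → 3 → 1 (−2 each step, mod 10).
Second digit: −3 each step, mod 10; 2, 9, 6, 3, 0 → 7 → 4.
Third digit: −2 each step, mod 10; 6, 4, 2, 0, 8 → 6 → 4.
Putting the parts together: 376 and then 144.

376 then 144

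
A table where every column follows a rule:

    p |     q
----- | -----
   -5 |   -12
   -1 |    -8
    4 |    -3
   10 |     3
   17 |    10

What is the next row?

25  18

Column p: -5, -1, 4, 10, 17 → 25 (differences are 4, 5, 6, … (increasing by 1 each time)).
Column q: always 7 less than the column p; -12, -8, -3, 3, 10 → 18.
So the next row is 25  18.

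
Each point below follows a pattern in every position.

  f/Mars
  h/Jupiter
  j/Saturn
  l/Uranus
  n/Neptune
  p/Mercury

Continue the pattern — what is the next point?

r/Venus

Letter — letters move forward 2 places in the alphabet: f, h, j, l, n, p → r.
Planet goes Mars, Jupiter, Saturn, Uranus, Neptune, Mercury → Venus (runs through the planets Mercury→Neptune).
So the next point is r/Venus.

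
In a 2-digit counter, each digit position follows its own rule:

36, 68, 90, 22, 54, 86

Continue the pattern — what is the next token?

First digit: +3 each step, mod 10, so 3, 6, 9, 2, 5, 8 → 1.
Second digit: +2 each step, mod 10; 6, 8, 0, 2, 4, 6 → 8.
Putting it together: 18.

18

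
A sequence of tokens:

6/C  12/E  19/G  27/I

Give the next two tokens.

36/K, 46/M

First component: differences are 6, 7, 8, … (increasing by 1 each time); 6, 12, 19, 27 → 36 → 46.
For the letter, letters move forward 2 places in the alphabet: C, E, G, I → K → M.
Putting the parts together: 36/K and then 46/M.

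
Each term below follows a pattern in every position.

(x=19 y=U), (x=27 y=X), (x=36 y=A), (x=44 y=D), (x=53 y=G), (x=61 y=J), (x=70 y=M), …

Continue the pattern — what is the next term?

(x=78 y=P)

X — alternating steps +8, +9, +8, +9, …: 19, 27, 36, 44, 53, 61, 70 → 78.
Y goes U, X, A, D, G, J, M → P (letters move forward 3 places in the alphabet, wrapping Z→A).
Combining the parts gives (x=78 y=P).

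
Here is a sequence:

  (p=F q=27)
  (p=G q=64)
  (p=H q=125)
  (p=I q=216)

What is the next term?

P goes F, G, H, I → J (letters move forward 1 place in the alphabet).
Q — perfect cubes: 3³, 4³, 5³, …: 27, 64, 125, 216 → 343.
Combining the parts gives (p=J q=343).

(p=J q=343)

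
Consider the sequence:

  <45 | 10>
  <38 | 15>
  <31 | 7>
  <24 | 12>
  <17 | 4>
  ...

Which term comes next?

First value — −7 each step: 45, 38, 31, 24, 17 → 10.
Second value: alternating steps +5, −8, +5, −8, …, so 10, 15, 7, 12, 4 → 9.
Putting it together: <10 | 9>.

<10 | 9>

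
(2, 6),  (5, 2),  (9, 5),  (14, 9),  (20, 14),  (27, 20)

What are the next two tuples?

For the first coordinate, differences are 3, 4, 5, … (increasing by 1 each time): 2, 5, 9, 14, 20, 27 → 35 → 44.
Second coordinate goes 6, 2, 5, 9, 14, 20 → 27 → 35 (always the previous value of the first coordinate).
So the next two tuples are (35, 27) and (44, 35).

(35, 27), (44, 35)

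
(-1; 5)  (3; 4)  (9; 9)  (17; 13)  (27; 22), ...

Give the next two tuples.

(39; 35), (53; 57)

First value: differences are 4, 6, 8, … (increasing by 2 each time), so -1, 3, 9, 17, 27 → 39 → 53.
Second value: each term is the sum of the two before it; 5, 4, 9, 13, 22 → 35 → 57.
So the next two tuples are (39; 35) and (53; 57).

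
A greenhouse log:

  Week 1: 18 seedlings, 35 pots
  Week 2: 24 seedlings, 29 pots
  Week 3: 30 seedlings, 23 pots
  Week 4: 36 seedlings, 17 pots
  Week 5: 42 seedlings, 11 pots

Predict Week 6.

48 seedlings, 5 pots

Seedlings: +6 each step, so 18, 24, 30, 36, 42 → 48.
Pots: 35, 29, 23, 17, 11 → 5 (together with the seedlings always sums to 53).
Combining the parts gives 48 seedlings, 5 pots.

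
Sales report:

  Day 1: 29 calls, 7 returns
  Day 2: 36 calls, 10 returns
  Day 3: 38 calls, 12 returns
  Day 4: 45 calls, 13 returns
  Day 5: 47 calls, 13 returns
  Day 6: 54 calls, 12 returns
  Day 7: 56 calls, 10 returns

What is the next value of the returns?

7

Calls: alternating steps +7, +2, +7, +2, …, so 29, 36, 38, 45, 47, 54, 56 → 63.
Returns: differences are 3, 2, 1, … (decreasing by 1 each time); 7, 10, 12, 13, 13, 12, 10 → 7.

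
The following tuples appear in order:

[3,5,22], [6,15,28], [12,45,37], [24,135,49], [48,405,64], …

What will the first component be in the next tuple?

96

First component goes 3, 6, 12, 24, 48 → 96 (×2 each step).
Second component — ×3 each step: 5, 15, 45, 135, 405 → 1215.
Third component: 22, 28, 37, 49, 64 → 82 (differences are 6, 9, 12, … (increasing by 3 each time)).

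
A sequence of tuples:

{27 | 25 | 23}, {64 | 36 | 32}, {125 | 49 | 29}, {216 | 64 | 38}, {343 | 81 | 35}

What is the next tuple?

First value — perfect cubes: 3³, 4³, 5³, …: 27, 64, 125, 216, 343 → 512.
For the second value, perfect squares: 5², 6², 7², …: 25, 36, 49, 64, 81 → 100.
Third value: alternating steps +9, −3, +9, −3, …, so 23, 32, 29, 38, 35 → 44.
So the next tuple is {512 | 100 | 44}.

{512 | 100 | 44}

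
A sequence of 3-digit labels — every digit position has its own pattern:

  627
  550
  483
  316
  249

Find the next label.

First digit — −1 each step, mod 10: 6, 5, 4, 3, 2 → 1.
Second digit — +3 each step, mod 10: 2, 5, 8, 1, 4 → 7.
Third digit: +3 each step, mod 10; 7, 0, 3, 6, 9 → 2.
Putting it together: 172.

172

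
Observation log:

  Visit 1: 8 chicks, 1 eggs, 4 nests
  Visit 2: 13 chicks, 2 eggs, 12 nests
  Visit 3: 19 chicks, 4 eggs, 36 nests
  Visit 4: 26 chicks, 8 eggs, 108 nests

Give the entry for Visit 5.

34 chicks, 16 eggs, 324 nests

For the chicks, differences are 5, 6, 7, … (increasing by 1 each time): 8, 13, 19, 26 → 34.
Eggs: 1, 2, 4, 8 → 16 (×2 each step).
Nests: 4, 12, 36, 108 → 324 (×3 each step).
Combining the parts gives 34 chicks, 16 eggs, 324 nests.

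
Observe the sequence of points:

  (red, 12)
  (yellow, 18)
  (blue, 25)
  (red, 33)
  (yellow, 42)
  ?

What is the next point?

(blue, 52)

Colour: repeats red → yellow → blue; red, yellow, blue, red, yellow → blue.
Second value: 12, 18, 25, 33, 42 → 52 (differences are 6, 7, 8, … (increasing by 1 each time)).
So the next point is (blue, 52).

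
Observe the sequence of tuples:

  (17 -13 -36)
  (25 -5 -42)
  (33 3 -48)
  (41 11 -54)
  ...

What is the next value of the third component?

-60

First component: +8 each step, so 17, 25, 33, 41 → 49.
Second component: +8 each step; -13, -5, 3, 11 → 19.
Third component goes -36, -42, -48, -54 → -60 (−6 each step).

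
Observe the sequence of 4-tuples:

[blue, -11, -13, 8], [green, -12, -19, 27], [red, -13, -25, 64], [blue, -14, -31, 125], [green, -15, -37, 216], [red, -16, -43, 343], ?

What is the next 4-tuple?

Colour: repeats blue → green → red, so blue, green, red, blue, green, red → blue.
Second part — −1 each step: -11, -12, -13, -14, -15, -16 → -17.
Third part: −6 each step, so -13, -19, -25, -31, -37, -43 → -49.
Fourth part — perfect cubes: 2³, 3³, 4³, …: 8, 27, 64, 125, 216, 343 → 512.
Combining the parts gives [blue, -17, -49, 512].

[blue, -17, -49, 512]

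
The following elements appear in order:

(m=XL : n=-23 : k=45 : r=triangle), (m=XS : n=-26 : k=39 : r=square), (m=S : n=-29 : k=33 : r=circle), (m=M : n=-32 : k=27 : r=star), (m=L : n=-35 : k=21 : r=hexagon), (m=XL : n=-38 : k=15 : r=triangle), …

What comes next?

(m=XS : n=-41 : k=9 : r=square)

M goes XL, XS, S, M, L, XL → XS (repeats XL → XS → S → M → L).
N: -23, -26, -29, -32, -35, -38 → -41 (−3 each step).
K — −6 each step: 45, 39, 33, 27, 21, 15 → 9.
R: repeats triangle → square → circle → star → hexagon, so triangle, square, circle, star, hexagon, triangle → square.
Combining the parts gives (m=XS : n=-41 : k=9 : r=square).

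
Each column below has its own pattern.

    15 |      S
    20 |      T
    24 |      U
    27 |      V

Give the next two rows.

For the first component, differences are 5, 4, 3, … (decreasing by 1 each time): 15, 20, 24, 27 → 29 → 30.
Letter: S, T, U, V → W → X (letters move forward 1 place in the alphabet).
So the next two rows are 29  W and 30  X.

29  W; 30  X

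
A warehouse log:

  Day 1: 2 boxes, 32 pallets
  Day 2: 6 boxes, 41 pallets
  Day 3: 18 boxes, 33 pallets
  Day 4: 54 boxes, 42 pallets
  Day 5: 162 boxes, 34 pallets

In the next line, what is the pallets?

Pallets: 32, 41, 33, 42, 34 → 43 (alternating steps +9, −8, +9, −8, …).

43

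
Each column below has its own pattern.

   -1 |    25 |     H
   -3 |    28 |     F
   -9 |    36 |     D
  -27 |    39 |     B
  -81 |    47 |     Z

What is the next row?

First component: ×3 each step; -1, -3, -9, -27, -81 → -243.
Second component: alternating steps +3, +8, +3, +8, …, so 25, 28, 36, 39, 47 → 50.
For the letter, letters move back 2 places in the alphabet, wrapping A→Z: H, F, D, B, Z → X.
So the next row is -243  50  X.

-243  50  X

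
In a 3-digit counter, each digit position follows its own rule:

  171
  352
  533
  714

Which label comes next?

995

First digit — +2 each step, mod 10: 1, 3, 5, 7 → 9.
Second digit — −2 each step, mod 10: 7, 5, 3, 1 → 9.
Third digit goes 1, 2, 3, 4 → 5 (+1 each step, mod 10).
Combining the parts gives 995.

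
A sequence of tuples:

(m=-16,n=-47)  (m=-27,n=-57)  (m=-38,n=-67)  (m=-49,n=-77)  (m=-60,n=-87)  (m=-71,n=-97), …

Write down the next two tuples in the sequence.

M goes -16, -27, -38, -49, -60, -71 → -82 → -93 (−11 each step).
For the n, −10 each step: -47, -57, -67, -77, -87, -97 → -107 → -117.
Putting the parts together: (m=-82,n=-107) and then (m=-93,n=-117).

(m=-82,n=-107), (m=-93,n=-117)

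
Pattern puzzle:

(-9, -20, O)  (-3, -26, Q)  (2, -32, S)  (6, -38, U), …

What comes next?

(9, -44, W)

For the first entry, differences are 6, 5, 4, … (decreasing by 1 each time): -9, -3, 2, 6 → 9.
Second entry goes -20, -26, -32, -38 → -44 (−6 each step).
Letter goes O, Q, S, U → W (letters move forward 2 places in the alphabet).
Combining the parts gives (9, -44, W).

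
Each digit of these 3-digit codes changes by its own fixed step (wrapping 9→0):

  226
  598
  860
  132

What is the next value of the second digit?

For the first digit, +3 each step, mod 10: 2, 5, 8, 1 → 4.
For the second digit, −3 each step, mod 10: 2, 9, 6, 3 → 0.
Third digit goes 6, 8, 0, 2 → 4 (+2 each step, mod 10).

0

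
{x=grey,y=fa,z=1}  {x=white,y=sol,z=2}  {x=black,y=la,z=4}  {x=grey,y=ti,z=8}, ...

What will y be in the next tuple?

Y: runs through the solfège scale do→ti, so fa, sol, la, ti → do.

do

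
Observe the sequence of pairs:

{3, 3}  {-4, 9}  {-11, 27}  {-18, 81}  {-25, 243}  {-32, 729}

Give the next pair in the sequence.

{-39, 2187}

First component: −7 each step, so 3, -4, -11, -18, -25, -32 → -39.
Second component: 3, 9, 27, 81, 243, 729 → 2187 (×3 each step).
Combining the parts gives {-39, 2187}.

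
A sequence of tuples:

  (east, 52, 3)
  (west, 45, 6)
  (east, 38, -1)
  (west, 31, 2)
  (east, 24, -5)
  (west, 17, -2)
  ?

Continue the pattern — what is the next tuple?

For the direction, alternates east ↔ west: east, west, east, west, east, west → east.
Second slot goes 52, 45, 38, 31, 24, 17 → 10 (−7 each step).
For the third slot, alternating steps +3, −7, +3, −7, …: 3, 6, -1, 2, -5, -2 → -9.
Putting it together: (east, 10, -9).

(east, 10, -9)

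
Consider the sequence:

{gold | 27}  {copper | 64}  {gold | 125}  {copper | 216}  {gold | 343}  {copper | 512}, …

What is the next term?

{gold | 729}

Metal: gold, copper, gold, copper, gold, copper → gold (alternates gold ↔ copper).
Second entry goes 27, 64, 125, 216, 343, 512 → 729 (perfect cubes: 3³, 4³, 5³, …).
So the next term is {gold | 729}.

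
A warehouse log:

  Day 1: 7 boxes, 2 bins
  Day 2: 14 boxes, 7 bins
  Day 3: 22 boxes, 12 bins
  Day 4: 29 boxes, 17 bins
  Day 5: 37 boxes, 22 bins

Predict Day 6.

44 boxes, 27 bins

Boxes: alternating steps +7, +8, +7, +8, …; 7, 14, 22, 29, 37 → 44.
Bins: +5 each step, so 2, 7, 12, 17, 22 → 27.
So the next record is 44 boxes, 27 bins.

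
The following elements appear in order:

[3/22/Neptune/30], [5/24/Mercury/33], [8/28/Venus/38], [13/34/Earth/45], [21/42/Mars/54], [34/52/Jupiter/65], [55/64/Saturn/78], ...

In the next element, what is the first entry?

First entry: each term is the sum of the two before it; 3, 5, 8, 13, 21, 34, 55 → 89.

89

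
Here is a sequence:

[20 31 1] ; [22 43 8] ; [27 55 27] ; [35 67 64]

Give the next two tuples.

First coordinate — differences are 2, 5, 8, … (increasing by 3 each time): 20, 22, 27, 35 → 46 → 60.
Second coordinate — +12 each step: 31, 43, 55, 67 → 79 → 91.
Third coordinate: 1, 8, 27, 64 → 125 → 216 (perfect cubes: 1³, 2³, 3³, …).
So the next two tuples are [46 79 125] and [60 91 216].

[46 79 125], [60 91 216]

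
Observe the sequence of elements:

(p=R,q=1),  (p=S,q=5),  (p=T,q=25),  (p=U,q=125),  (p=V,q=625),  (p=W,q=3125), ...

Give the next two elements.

(p=X,q=15625), (p=Y,q=78125)

For the p, letters move forward 1 place in the alphabet: R, S, T, U, V, W → X → Y.
Q: ×5 each step, so 1, 5, 25, 125, 625, 3125 → 15625 → 78125.
So the next two elements are (p=X,q=15625) and (p=Y,q=78125).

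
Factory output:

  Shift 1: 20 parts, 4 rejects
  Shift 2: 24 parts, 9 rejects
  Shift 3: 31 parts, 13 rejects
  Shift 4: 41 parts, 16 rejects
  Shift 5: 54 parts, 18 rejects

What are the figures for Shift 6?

Parts: differences are 4, 7, 10, … (increasing by 3 each time); 20, 24, 31, 41, 54 → 70.
Rejects: differences are 5, 4, 3, … (decreasing by 1 each time); 4, 9, 13, 16, 18 → 19.
Combining the parts gives 70 parts, 19 rejects.

70 parts, 19 rejects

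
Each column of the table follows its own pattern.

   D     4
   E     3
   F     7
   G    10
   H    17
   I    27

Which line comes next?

Letter: letters move forward 1 place in the alphabet, so D, E, F, G, H, I → J.
Second component goes 4, 3, 7, 10, 17, 27 → 44 (each term is the sum of the two before it).
Putting it together: J  44.

J  44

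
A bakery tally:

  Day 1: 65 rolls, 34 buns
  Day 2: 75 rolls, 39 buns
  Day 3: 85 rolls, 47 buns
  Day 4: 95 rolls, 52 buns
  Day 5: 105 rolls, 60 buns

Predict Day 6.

Rolls: +10 each step, so 65, 75, 85, 95, 105 → 115.
Buns: alternating steps +5, +8, +5, +8, …, so 34, 39, 47, 52, 60 → 65.
So the next line is 115 rolls, 65 buns.

115 rolls, 65 buns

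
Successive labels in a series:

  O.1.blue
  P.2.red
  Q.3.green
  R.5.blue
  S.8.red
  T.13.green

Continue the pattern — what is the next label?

Letter goes O, P, Q, R, S, T → U (letters move forward 1 place in the alphabet).
Second component: each term is the sum of the two before it, so 1, 2, 3, 5, 8, 13 → 21.
Colour: repeats blue → red → green; blue, red, green, blue, red, green → blue.
Combining the parts gives U.21.blue.

U.21.blue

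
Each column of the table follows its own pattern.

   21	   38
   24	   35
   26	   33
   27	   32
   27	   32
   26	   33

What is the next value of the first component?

First component: 21, 24, 26, 27, 27, 26 → 24 (differences are 3, 2, 1, … (decreasing by 1 each time)).

24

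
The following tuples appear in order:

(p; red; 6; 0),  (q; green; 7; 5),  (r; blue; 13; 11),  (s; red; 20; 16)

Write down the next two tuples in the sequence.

(t; green; 33; 22), (u; blue; 53; 27)

For the letter, letters move forward 1 place in the alphabet: p, q, r, s → t → u.
Colour: red, green, blue, red → green → blue (repeats red → green → blue).
Third slot: each term is the sum of the two before it, so 6, 7, 13, 20 → 33 → 53.
Fourth slot: alternating steps +5, +6, +5, +6, …; 0, 5, 11, 16 → 22 → 27.
So the next two tuples are (t; green; 33; 22) and (u; blue; 53; 27).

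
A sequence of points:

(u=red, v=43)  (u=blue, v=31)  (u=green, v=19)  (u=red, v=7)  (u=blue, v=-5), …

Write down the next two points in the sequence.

(u=green, v=-17), (u=red, v=-29)

For the u, repeats red → blue → green: red, blue, green, red, blue → green → red.
V: −12 each step; 43, 31, 19, 7, -5 → -17 → -29.
So the next two points are (u=green, v=-17) and (u=red, v=-29).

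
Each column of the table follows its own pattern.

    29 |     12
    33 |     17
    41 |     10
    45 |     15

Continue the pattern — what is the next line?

For the first component, alternating steps +4, +8, +4, +8, …: 29, 33, 41, 45 → 53.
For the second component, alternating steps +5, −7, +5, −7, …: 12, 17, 10, 15 → 8.
Combining the parts gives 53  8.

53  8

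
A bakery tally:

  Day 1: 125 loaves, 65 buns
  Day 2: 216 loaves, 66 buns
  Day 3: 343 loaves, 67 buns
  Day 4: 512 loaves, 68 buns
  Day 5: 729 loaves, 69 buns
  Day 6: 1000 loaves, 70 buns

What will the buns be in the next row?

71

Buns: +1 each step; 65, 66, 67, 68, 69, 70 → 71.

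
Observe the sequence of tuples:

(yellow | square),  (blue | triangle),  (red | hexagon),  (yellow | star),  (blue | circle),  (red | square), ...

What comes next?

(yellow | triangle)

Colour: repeats yellow → blue → red, so yellow, blue, red, yellow, blue, red → yellow.
Shape — repeats square → triangle → hexagon → star → circle: square, triangle, hexagon, star, circle, square → triangle.
So the next tuple is (yellow | triangle).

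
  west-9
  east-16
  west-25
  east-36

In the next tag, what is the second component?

49

Second component: perfect squares: 3², 4², 5², …, so 9, 16, 25, 36 → 49.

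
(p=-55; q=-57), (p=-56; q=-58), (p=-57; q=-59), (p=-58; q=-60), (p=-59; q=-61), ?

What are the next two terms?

P: −1 each step; -55, -56, -57, -58, -59 → -60 → -61.
For the q, −1 each step: -57, -58, -59, -60, -61 → -62 → -63.
Putting the parts together: (p=-60; q=-62) and then (p=-61; q=-63).

(p=-60; q=-62), (p=-61; q=-63)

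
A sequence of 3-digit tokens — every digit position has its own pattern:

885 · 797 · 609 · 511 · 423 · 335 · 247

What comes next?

159

For the first digit, −1 each step, mod 10: 8, 7, 6, 5, 4, 3, 2 → 1.
Second digit — +1 each step, mod 10: 8, 9, 0, 1, 2, 3, 4 → 5.
Third digit: +2 each step, mod 10, so 5, 7, 9, 1, 3, 5, 7 → 9.
So the next token is 159.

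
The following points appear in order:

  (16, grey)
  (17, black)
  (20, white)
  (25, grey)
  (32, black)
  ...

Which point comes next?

(41, white)

First slot goes 16, 17, 20, 25, 32 → 41 (differences are 1, 3, 5, … (increasing by 2 each time)).
Shade goes grey, black, white, grey, black → white (repeats grey → black → white).
So the next point is (41, white).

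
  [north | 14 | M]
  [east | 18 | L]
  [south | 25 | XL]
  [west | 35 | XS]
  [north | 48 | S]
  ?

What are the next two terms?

[east | 64 | M], [south | 83 | L]

Direction: north, east, south, west, north → east → south (repeats north → east → south → west).
For the second slot, differences are 4, 7, 10, … (increasing by 3 each time): 14, 18, 25, 35, 48 → 64 → 83.
For the size, runs through clothing sizes XS→XL: M, L, XL, XS, S → M → L.
So the next two terms are [east | 64 | M] and [south | 83 | L].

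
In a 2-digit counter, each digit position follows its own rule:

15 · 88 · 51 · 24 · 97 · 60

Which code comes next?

First digit goes 1, 8, 5, 2, 9, 6 → 3 (−3 each step, mod 10).
Second digit: +3 each step, mod 10, so 5, 8, 1, 4, 7, 0 → 3.
Combining the parts gives 33.

33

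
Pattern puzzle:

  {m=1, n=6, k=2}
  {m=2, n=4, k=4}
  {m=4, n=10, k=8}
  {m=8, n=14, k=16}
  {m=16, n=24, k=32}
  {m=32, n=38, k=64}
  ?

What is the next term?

{m=64, n=62, k=128}

M: 1, 2, 4, 8, 16, 32 → 64 (×2 each step).
N: each term is the sum of the two before it; 6, 4, 10, 14, 24, 38 → 62.
K — ×2 each step: 2, 4, 8, 16, 32, 64 → 128.
Putting it together: {m=64, n=62, k=128}.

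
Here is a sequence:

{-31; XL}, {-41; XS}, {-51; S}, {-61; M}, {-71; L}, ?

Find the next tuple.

{-81; XL}

First part: -31, -41, -51, -61, -71 → -81 (−10 each step).
Size: XL, XS, S, M, L → XL (runs through clothing sizes XS→XL).
So the next tuple is {-81; XL}.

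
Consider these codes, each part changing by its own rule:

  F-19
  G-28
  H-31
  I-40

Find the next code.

Letter: letters move forward 1 place in the alphabet; F, G, H, I → J.
Second component goes 19, 28, 31, 40 → 43 (alternating steps +9, +3, +9, +3, …).
Combining the parts gives J-43.

J-43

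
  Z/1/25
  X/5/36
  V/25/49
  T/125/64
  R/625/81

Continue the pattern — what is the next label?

P/3125/100

Letter: letters move back 2 places in the alphabet, so Z, X, V, T, R → P.
Second component: 1, 5, 25, 125, 625 → 3125 (×5 each step).
Third component: perfect squares: 5², 6², 7², …; 25, 36, 49, 64, 81 → 100.
Putting it together: P/3125/100.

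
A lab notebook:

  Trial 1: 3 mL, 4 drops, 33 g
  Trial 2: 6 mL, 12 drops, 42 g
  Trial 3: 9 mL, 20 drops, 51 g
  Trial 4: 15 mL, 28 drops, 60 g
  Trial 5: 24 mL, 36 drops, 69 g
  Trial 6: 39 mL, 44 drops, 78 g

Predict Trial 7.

63 mL, 52 drops, 87 g

ML: each term is the sum of the two before it; 3, 6, 9, 15, 24, 39 → 63.
Drops — +8 each step: 4, 12, 20, 28, 36, 44 → 52.
For the g, +9 each step: 33, 42, 51, 60, 69, 78 → 87.
Combining the parts gives 63 mL, 52 drops, 87 g.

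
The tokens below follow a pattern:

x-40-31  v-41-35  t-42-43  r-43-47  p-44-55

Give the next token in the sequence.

n-45-59

For the letter, letters move back 2 places in the alphabet: x, v, t, r, p → n.
Second component: +1 each step; 40, 41, 42, 43, 44 → 45.
Third component: alternating steps +4, +8, +4, +8, …, so 31, 35, 43, 47, 55 → 59.
So the next token is n-45-59.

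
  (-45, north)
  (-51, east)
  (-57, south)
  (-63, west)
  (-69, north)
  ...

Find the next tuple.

(-75, east)

For the first coordinate, −6 each step: -45, -51, -57, -63, -69 → -75.
Direction: repeats north → east → south → west; north, east, south, west, north → east.
So the next tuple is (-75, east).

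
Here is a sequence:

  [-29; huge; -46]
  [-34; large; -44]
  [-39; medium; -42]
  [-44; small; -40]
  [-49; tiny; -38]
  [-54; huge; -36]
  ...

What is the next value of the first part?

-59

First part goes -29, -34, -39, -44, -49, -54 → -59 (−5 each step).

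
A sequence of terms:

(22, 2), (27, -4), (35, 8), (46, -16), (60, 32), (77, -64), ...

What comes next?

First coordinate — differences are 5, 8, 11, … (increasing by 3 each time): 22, 27, 35, 46, 60, 77 → 97.
Second coordinate: 2, -4, 8, -16, 32, -64 → 128 (×(-2) each step).
Putting it together: (97, 128).

(97, 128)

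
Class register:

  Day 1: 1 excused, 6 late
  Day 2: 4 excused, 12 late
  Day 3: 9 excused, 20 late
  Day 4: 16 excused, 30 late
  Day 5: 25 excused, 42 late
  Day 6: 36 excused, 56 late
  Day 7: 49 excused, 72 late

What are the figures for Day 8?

Excused — perfect squares: 1², 2², 3², …: 1, 4, 9, 16, 25, 36, 49 → 64.
Late — differences are 6, 8, 10, … (increasing by 2 each time): 6, 12, 20, 30, 42, 56, 72 → 90.
Putting it together: 64 excused, 90 late.

64 excused, 90 late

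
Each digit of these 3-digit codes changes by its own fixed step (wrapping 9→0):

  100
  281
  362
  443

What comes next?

For the first digit, +1 each step, mod 10: 1, 2, 3, 4 → 5.
Second digit: −2 each step, mod 10, so 0, 8, 6, 4 → 2.
Third digit: 0, 1, 2, 3 → 4 (+1 each step, mod 10).
So the next code is 524.

524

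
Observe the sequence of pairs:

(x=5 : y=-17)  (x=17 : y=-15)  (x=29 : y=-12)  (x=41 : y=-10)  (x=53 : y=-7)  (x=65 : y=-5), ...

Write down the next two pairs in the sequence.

X — +12 each step: 5, 17, 29, 41, 53, 65 → 77 → 89.
Y: alternating steps +2, +3, +2, +3, …, so -17, -15, -12, -10, -7, -5 → -2 → 0.
Putting the parts together: (x=77 : y=-2) and then (x=89 : y=0).

(x=77 : y=-2), (x=89 : y=0)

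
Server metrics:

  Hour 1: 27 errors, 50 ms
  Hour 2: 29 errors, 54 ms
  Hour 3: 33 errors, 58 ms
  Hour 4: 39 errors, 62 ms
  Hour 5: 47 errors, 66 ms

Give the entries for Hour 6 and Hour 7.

Errors: differences are 2, 4, 6, … (increasing by 2 each time), so 27, 29, 33, 39, 47 → 57 → 69.
Ms: +4 each step, so 50, 54, 58, 62, 66 → 70 → 74.
Putting the parts together: 57 errors, 70 ms and then 69 errors, 74 ms.

57 errors, 70 ms; 69 errors, 74 ms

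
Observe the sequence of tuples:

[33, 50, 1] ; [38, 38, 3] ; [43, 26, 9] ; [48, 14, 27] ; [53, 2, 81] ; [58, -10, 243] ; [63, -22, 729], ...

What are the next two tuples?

For the first part, +5 each step: 33, 38, 43, 48, 53, 58, 63 → 68 → 73.
Second part: 50, 38, 26, 14, 2, -10, -22 → -34 → -46 (−12 each step).
For the third part, ×3 each step: 1, 3, 9, 27, 81, 243, 729 → 2187 → 6561.
Putting the parts together: [68, -34, 2187] and then [73, -46, 6561].

[68, -34, 2187], [73, -46, 6561]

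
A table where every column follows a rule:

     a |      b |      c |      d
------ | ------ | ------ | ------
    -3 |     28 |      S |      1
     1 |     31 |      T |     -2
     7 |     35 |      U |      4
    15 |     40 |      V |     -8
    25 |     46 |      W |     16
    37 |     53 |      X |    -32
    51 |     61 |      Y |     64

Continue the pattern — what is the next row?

Column a goes -3, 1, 7, 15, 25, 37, 51 → 67 (differences are 4, 6, 8, … (increasing by 2 each time)).
Column b: differences are 3, 4, 5, … (increasing by 1 each time); 28, 31, 35, 40, 46, 53, 61 → 70.
For the column c, letters move forward 1 place in the alphabet: S, T, U, V, W, X, Y → Z.
Column d: 1, -2, 4, -8, 16, -32, 64 → -128 (×(-2) each step).
Putting it together: 67  70  Z  -128.

67  70  Z  -128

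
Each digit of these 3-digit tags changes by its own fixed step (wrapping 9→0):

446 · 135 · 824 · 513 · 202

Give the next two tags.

991, 680

First digit: −3 each step, mod 10, so 4, 1, 8, 5, 2 → 9 → 6.
Second digit: −1 each step, mod 10, so 4, 3, 2, 1, 0 → 9 → 8.
For the third digit, −1 each step, mod 10: 6, 5, 4, 3, 2 → 1 → 0.
Putting the parts together: 991 and then 680.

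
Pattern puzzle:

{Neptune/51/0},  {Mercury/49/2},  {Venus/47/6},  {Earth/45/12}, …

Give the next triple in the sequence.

Planet: runs through the planets Mercury→Neptune, so Neptune, Mercury, Venus, Earth → Mars.
Second part: −2 each step, so 51, 49, 47, 45 → 43.
Third part: differences are 2, 4, 6, … (increasing by 2 each time); 0, 2, 6, 12 → 20.
Combining the parts gives {Mars/43/20}.

{Mars/43/20}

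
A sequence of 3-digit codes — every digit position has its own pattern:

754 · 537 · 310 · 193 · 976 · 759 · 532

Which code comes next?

315

First digit: −2 each step, mod 10, so 7, 5, 3, 1, 9, 7, 5 → 3.
Second digit goes 5, 3, 1, 9, 7, 5, 3 → 1 (−2 each step, mod 10).
Third digit: +3 each step, mod 10, so 4, 7, 0, 3, 6, 9, 2 → 5.
Putting it together: 315.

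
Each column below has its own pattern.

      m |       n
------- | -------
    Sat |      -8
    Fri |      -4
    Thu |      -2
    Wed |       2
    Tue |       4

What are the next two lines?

For the column m, runs backward through the weekdays Mon→Sun: Sat, Fri, Thu, Wed, Tue → Mon → Sun.
Column n goes -8, -4, -2, 2, 4 → 8 → 10 (alternating steps +4, +2, +4, +2, …).
So the next two lines are Mon  8 and Sun  10.

Mon  8; Sun  10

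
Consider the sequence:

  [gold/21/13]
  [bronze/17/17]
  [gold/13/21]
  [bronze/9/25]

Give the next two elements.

Rank — alternates gold ↔ bronze: gold, bronze, gold, bronze → gold → bronze.
Second part: −4 each step; 21, 17, 13, 9 → 5 → 1.
For the third part, together with the second part always sums to 34: 13, 17, 21, 25 → 29 → 33.
Putting the parts together: [gold/5/29] and then [bronze/1/33].

[gold/5/29], [bronze/1/33]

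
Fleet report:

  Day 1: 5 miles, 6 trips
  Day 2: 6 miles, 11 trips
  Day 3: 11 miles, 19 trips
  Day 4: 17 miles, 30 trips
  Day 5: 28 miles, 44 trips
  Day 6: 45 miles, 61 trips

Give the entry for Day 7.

73 miles, 81 trips

Miles: each term is the sum of the two before it, so 5, 6, 11, 17, 28, 45 → 73.
Trips: 6, 11, 19, 30, 44, 61 → 81 (differences are 5, 8, 11, … (increasing by 3 each time)).
So the next line is 73 miles, 81 trips.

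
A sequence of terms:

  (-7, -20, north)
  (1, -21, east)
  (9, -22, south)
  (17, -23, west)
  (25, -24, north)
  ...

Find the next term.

(33, -25, east)

For the first component, +8 each step: -7, 1, 9, 17, 25 → 33.
For the second component, −1 each step: -20, -21, -22, -23, -24 → -25.
For the direction, repeats north → east → south → west: north, east, south, west, north → east.
So the next term is (33, -25, east).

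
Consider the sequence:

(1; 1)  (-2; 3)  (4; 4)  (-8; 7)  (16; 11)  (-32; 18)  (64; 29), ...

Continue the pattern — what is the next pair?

First part: 1, -2, 4, -8, 16, -32, 64 → -128 (×(-2) each step).
Second part: each term is the sum of the two before it, so 1, 3, 4, 7, 11, 18, 29 → 47.
Putting it together: (-128; 47).

(-128; 47)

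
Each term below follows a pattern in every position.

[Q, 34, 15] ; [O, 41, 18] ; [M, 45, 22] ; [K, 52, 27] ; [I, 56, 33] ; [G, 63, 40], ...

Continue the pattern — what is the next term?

Letter: letters move back 2 places in the alphabet, so Q, O, M, K, I, G → E.
For the second entry, alternating steps +7, +4, +7, +4, …: 34, 41, 45, 52, 56, 63 → 67.
Third entry: 15, 18, 22, 27, 33, 40 → 48 (differences are 3, 4, 5, … (increasing by 1 each time)).
Putting it together: [E, 67, 48].

[E, 67, 48]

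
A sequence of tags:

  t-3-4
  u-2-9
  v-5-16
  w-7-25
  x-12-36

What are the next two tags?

Letter: letters move forward 1 place in the alphabet, so t, u, v, w, x → y → z.
Second component: 3, 2, 5, 7, 12 → 19 → 31 (each term is the sum of the two before it).
For the third component, perfect squares: 2², 3², 4², …: 4, 9, 16, 25, 36 → 49 → 64.
So the next two tags are y-19-49 and z-31-64.

y-19-49 then z-31-64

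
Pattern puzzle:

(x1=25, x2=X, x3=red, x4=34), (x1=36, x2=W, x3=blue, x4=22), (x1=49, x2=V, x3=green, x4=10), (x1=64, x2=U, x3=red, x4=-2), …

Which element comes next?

For the x1, perfect squares: 5², 6², 7², …: 25, 36, 49, 64 → 81.
X2 goes X, W, V, U → T (letters move back 1 place in the alphabet).
X3: repeats red → blue → green, so red, blue, green, red → blue.
X4: 34, 22, 10, -2 → -14 (−12 each step).
So the next element is (x1=81, x2=T, x3=blue, x4=-14).

(x1=81, x2=T, x3=blue, x4=-14)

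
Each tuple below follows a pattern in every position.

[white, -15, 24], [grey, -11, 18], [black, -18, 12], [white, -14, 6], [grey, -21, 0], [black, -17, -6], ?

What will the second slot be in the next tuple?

Second slot goes -15, -11, -18, -14, -21, -17 → -24 (alternating steps +4, −7, +4, −7, …).

-24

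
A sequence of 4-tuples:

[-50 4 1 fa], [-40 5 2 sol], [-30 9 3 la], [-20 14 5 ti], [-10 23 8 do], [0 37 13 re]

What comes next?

First value: +10 each step; -50, -40, -30, -20, -10, 0 → 10.
Second value: each term is the sum of the two before it; 4, 5, 9, 14, 23, 37 → 60.
Third value goes 1, 2, 3, 5, 8, 13 → 21 (each term is the sum of the two before it).
Note: runs through the solfège scale do→ti, so fa, sol, la, ti, do, re → mi.
Putting it together: [10 60 21 mi].

[10 60 21 mi]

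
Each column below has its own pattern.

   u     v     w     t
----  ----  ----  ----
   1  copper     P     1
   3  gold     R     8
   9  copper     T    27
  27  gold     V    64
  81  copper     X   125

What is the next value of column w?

Column w: letters move forward 2 places in the alphabet, so P, R, T, V, X → Z.

Z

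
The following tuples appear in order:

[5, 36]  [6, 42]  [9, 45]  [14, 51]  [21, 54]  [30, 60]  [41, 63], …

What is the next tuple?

First component goes 5, 6, 9, 14, 21, 30, 41 → 54 (differences are 1, 3, 5, … (increasing by 2 each time)).
For the second component, alternating steps +6, +3, +6, +3, …: 36, 42, 45, 51, 54, 60, 63 → 69.
Putting it together: [54, 69].

[54, 69]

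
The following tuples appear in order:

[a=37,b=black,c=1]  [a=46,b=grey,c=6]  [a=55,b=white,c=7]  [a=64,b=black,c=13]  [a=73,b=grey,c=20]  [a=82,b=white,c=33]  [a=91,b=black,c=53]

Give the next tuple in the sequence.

[a=100,b=grey,c=86]

A goes 37, 46, 55, 64, 73, 82, 91 → 100 (+9 each step).
For the b, repeats black → grey → white: black, grey, white, black, grey, white, black → grey.
C: each term is the sum of the two before it, so 1, 6, 7, 13, 20, 33, 53 → 86.
Combining the parts gives [a=100,b=grey,c=86].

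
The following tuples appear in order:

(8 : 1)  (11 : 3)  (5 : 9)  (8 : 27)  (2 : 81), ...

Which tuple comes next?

(5 : 243)

For the first entry, alternating steps +3, −6, +3, −6, …: 8, 11, 5, 8, 2 → 5.
Second entry — ×3 each step: 1, 3, 9, 27, 81 → 243.
Combining the parts gives (5 : 243).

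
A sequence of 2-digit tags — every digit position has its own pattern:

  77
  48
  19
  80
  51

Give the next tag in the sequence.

22

For the first digit, −3 each step, mod 10: 7, 4, 1, 8, 5 → 2.
For the second digit, +1 each step, mod 10: 7, 8, 9, 0, 1 → 2.
Combining the parts gives 22.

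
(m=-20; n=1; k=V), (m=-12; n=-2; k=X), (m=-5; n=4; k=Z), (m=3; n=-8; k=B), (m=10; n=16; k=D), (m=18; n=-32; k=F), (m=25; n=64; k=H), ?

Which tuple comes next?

(m=33; n=-128; k=J)

M — alternating steps +8, +7, +8, +7, …: -20, -12, -5, 3, 10, 18, 25 → 33.
N: ×(-2) each step; 1, -2, 4, -8, 16, -32, 64 → -128.
K — letters move forward 2 places in the alphabet, wrapping Z→A: V, X, Z, B, D, F, H → J.
Combining the parts gives (m=33; n=-128; k=J).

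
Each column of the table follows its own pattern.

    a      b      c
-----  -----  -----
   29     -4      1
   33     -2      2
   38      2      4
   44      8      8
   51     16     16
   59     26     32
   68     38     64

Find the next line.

Column a: differences are 4, 5, 6, … (increasing by 1 each time), so 29, 33, 38, 44, 51, 59, 68 → 78.
Column b: differences are 2, 4, 6, … (increasing by 2 each time), so -4, -2, 2, 8, 16, 26, 38 → 52.
Column c: 1, 2, 4, 8, 16, 32, 64 → 128 (×2 each step).
Combining the parts gives 78  52  128.

78  52  128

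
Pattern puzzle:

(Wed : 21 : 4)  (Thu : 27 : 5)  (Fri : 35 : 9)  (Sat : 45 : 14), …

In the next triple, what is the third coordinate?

23

Third coordinate: 4, 5, 9, 14 → 23 (each term is the sum of the two before it).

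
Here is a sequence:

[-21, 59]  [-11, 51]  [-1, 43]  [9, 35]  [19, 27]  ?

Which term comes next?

[29, 19]

For the first coordinate, +10 each step: -21, -11, -1, 9, 19 → 29.
For the second coordinate, −8 each step: 59, 51, 43, 35, 27 → 19.
Combining the parts gives [29, 19].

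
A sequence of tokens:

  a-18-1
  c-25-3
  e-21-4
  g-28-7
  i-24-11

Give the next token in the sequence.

Letter goes a, c, e, g, i → k (letters move forward 2 places in the alphabet).
Second component: 18, 25, 21, 28, 24 → 31 (alternating steps +7, −4, +7, −4, …).
Third component: each term is the sum of the two before it, so 1, 3, 4, 7, 11 → 18.
So the next token is k-31-18.

k-31-18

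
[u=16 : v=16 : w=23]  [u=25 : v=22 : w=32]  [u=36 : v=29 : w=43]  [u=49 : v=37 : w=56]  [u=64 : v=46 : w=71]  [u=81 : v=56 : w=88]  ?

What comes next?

[u=100 : v=67 : w=107]

U: perfect squares: 4², 5², 6², …; 16, 25, 36, 49, 64, 81 → 100.
V: differences are 6, 7, 8, … (increasing by 1 each time); 16, 22, 29, 37, 46, 56 → 67.
W: 23, 32, 43, 56, 71, 88 → 107 (always 7 more than the u).
Putting it together: [u=100 : v=67 : w=107].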